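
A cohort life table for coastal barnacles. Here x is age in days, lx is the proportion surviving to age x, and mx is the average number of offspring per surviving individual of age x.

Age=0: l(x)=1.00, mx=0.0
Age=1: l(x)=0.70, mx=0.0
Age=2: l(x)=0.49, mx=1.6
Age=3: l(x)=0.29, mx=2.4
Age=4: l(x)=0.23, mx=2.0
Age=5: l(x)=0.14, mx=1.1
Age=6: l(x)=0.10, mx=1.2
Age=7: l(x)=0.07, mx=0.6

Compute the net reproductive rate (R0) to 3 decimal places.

2.256

lx·mx by age: 0, 0, 0.784, 0.696, 0.46, 0.154, 0.12, 0.042
R0 = Σ lx·mx = 2.256 → 2.256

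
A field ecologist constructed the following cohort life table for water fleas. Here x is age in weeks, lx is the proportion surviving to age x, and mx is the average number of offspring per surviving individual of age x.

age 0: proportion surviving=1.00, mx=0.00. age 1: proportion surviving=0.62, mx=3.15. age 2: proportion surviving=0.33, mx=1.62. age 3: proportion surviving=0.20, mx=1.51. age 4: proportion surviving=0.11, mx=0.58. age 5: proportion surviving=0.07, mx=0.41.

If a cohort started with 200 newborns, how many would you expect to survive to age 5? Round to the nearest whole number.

Expected survivors = N0 · l_5 = 200 × 0.07 = 14 → 14

14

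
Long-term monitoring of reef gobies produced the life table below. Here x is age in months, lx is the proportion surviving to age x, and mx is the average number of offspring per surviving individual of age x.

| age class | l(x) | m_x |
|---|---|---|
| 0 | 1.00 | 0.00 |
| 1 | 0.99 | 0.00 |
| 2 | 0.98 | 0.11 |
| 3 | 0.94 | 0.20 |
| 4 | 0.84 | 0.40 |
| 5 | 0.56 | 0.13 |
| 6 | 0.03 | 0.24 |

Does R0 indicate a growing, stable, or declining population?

declining

R0 = Σ lx·mx = 0 + 0 + 0.1078 + 0.188 + 0.336 + 0.0728 + 0.0072 = 0.7118
R0 < 1, so the population is declining.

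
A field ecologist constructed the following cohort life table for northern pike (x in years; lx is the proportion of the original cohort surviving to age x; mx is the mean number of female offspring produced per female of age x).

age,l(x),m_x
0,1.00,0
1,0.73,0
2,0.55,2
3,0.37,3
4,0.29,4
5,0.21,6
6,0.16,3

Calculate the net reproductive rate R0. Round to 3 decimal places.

lx·mx by age: 0, 0, 1.1, 1.11, 1.16, 1.26, 0.48
R0 = Σ lx·mx = 5.11 → 5.110

5.110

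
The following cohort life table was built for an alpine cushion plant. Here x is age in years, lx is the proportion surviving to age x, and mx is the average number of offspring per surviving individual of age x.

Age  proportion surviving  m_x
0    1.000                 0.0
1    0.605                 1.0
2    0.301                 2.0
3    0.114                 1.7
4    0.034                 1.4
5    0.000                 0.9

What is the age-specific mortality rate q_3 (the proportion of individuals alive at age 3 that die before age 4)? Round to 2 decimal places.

0.70

q_3 = (l_3 − l_4) / l_3 = (0.114 − 0.034) / 0.114
     = 0.08 / 0.114 = 0.701754… → 0.70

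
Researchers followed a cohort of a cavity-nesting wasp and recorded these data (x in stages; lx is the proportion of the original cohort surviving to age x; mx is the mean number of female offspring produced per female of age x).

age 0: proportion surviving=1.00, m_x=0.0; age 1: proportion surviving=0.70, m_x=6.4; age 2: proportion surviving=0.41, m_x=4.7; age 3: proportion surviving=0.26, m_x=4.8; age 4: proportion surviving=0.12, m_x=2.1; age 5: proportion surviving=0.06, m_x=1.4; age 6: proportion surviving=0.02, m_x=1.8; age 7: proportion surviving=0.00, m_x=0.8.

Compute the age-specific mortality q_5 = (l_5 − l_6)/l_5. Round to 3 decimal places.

0.667

q_5 = (l_5 − l_6) / l_5 = (0.06 − 0.02) / 0.06
     = 0.04 / 0.06 = 0.666667… → 0.667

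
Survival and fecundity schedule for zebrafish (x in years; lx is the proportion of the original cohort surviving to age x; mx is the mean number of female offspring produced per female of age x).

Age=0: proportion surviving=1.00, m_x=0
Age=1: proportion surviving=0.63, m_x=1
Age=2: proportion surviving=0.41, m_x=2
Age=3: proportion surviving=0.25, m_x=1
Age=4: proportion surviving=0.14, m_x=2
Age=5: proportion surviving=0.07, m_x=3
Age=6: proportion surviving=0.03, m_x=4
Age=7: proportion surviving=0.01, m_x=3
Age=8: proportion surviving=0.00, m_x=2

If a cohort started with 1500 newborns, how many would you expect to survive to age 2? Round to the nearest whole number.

Expected survivors = N0 · l_2 = 1500 × 0.41 = 615 → 615

615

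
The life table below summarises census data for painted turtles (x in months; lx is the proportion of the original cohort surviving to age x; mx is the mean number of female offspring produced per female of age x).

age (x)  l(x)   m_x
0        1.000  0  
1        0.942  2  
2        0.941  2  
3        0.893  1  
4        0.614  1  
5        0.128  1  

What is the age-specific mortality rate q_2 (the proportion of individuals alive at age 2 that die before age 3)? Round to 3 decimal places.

0.051

q_2 = (l_2 − l_3) / l_2 = (0.941 − 0.893) / 0.941
     = 0.048 / 0.941 = 0.05101… → 0.051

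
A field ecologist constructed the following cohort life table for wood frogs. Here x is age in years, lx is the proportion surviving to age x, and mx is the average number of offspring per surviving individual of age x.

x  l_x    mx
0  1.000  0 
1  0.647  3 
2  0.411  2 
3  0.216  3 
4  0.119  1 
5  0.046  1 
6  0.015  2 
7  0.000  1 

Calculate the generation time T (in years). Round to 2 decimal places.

lx·mx: 0, 1.941, 0.822, 0.648, 0.119, 0.046, 0.03, 0 → R0 = 3.606
x·lx·mx: 0, 1.941, 1.644, 1.944, 0.476, 0.23, 0.18, 0 → Σ = 6.415
T = 6.415 / 3.606 = 1.778979… → 1.78

1.78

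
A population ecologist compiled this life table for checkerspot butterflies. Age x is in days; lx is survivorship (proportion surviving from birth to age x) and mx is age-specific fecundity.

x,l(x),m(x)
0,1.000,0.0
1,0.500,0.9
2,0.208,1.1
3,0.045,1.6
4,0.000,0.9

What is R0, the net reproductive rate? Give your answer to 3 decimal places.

0.751

lx·mx by age: 0, 0.45, 0.2288, 0.072, 0
R0 = Σ lx·mx = 0.7508 → 0.751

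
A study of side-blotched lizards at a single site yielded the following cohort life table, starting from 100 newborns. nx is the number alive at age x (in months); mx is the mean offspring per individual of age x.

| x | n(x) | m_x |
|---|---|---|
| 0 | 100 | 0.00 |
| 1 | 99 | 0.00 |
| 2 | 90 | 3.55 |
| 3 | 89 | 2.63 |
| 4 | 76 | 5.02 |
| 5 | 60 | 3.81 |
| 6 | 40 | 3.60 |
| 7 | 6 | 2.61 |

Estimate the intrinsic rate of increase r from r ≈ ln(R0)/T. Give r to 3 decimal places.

0.686

lx = nx/n0 = nx/100: 1, 0.99, 0.9, 0.89, 0.76, 0.6, 0.4, 0.06
R0 = Σ lx·mx = 0 + 0 + 3.195 + 2.3407 + 3.8152 + 2.286 + 1.44 + 0.1566 = 13.2335
Σ x·lx·mx = 49.8391; T = 49.8391/13.2335 = 3.76613…
r ≈ ln(R0)/T = ln(13.2335)/3.76613… = 0.68578… → 0.686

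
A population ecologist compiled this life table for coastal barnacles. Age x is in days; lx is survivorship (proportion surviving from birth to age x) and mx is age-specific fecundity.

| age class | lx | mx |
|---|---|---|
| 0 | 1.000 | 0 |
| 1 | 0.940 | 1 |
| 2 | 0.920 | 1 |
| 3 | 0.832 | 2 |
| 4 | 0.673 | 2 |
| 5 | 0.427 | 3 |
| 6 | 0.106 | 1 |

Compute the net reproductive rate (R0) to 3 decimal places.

6.257

lx·mx by age: 0, 0.94, 0.92, 1.664, 1.346, 1.281, 0.106
R0 = Σ lx·mx = 6.257 → 6.257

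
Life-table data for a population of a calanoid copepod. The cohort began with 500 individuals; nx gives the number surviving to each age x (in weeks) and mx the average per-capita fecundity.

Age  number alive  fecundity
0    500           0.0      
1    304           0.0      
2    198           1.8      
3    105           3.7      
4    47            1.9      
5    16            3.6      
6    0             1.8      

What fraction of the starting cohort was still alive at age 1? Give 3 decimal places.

0.608

l_1 = n_1/n_0 = 304/500 = 0.608 → 0.608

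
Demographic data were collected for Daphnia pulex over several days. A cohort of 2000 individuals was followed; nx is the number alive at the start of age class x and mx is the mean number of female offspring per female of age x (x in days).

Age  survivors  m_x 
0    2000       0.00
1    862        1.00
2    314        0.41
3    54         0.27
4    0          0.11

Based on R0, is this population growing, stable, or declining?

declining

lx = nx/n0 = nx/2000: 1, 0.431, 0.157, 0.027, 0
R0 = Σ lx·mx = 0 + 0.431 + 0.06437 + 0.00729 + 0 = 0.50266
R0 < 1, so the population is declining.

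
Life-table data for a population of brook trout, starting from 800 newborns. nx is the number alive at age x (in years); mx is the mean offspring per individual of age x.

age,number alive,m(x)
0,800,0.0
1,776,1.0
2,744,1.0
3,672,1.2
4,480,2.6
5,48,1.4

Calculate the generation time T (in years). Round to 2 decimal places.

2.75

lx = nx/n0 = nx/800: 1, 0.97, 0.93, 0.84, 0.6, 0.06
lx·mx: 0, 0.97, 0.93, 1.008, 1.56, 0.084 → R0 = 4.552
x·lx·mx: 0, 0.97, 1.86, 3.024, 6.24, 0.42 → Σ = 12.514
T = 12.514 / 4.552 = 2.749121… → 2.75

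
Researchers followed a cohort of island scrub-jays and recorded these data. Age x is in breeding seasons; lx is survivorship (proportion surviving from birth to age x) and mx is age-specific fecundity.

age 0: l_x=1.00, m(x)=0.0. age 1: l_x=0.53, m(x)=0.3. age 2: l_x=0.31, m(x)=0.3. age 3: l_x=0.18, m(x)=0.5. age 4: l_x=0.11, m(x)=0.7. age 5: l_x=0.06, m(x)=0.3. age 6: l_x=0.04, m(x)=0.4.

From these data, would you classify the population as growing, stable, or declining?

declining

R0 = Σ lx·mx = 0 + 0.159 + 0.093 + 0.09 + 0.077 + 0.018 + 0.016 = 0.453
R0 < 1, so the population is declining.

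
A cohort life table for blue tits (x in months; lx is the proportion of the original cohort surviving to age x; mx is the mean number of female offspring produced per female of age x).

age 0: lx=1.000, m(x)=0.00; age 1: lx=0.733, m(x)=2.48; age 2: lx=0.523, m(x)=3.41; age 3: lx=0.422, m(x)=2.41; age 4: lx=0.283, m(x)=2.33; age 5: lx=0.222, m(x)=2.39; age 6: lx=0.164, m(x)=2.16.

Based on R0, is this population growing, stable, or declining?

growing

R0 = Σ lx·mx = 0 + 1.81784 + 1.78343 + 1.01702 + 0.65939 + 0.53058 + 0.35424 = 6.1625
R0 > 1, so the population is growing.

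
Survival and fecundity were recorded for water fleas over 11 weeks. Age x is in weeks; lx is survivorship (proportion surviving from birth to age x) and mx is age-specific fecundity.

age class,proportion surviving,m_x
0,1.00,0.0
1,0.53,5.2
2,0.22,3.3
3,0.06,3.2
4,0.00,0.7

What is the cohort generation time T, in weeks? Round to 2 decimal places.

1.30

lx·mx: 0, 2.756, 0.726, 0.192, 0 → R0 = 3.674
x·lx·mx: 0, 2.756, 1.452, 0.576, 0 → Σ = 4.784
T = 4.784 / 3.674 = 1.302123… → 1.30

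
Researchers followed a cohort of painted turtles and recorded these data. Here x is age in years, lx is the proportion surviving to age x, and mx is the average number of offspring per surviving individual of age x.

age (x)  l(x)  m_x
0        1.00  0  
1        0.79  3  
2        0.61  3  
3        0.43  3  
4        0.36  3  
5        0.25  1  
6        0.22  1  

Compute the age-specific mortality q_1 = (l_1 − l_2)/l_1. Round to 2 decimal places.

0.23

q_1 = (l_1 − l_2) / l_1 = (0.79 − 0.61) / 0.79
     = 0.18 / 0.79 = 0.227848… → 0.23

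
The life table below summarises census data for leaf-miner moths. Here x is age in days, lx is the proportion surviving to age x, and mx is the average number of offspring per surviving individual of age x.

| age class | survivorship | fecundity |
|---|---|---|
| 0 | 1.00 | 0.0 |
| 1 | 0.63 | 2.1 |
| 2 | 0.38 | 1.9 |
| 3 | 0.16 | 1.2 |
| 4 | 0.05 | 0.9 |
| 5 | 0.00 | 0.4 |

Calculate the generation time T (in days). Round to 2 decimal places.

lx·mx: 0, 1.323, 0.722, 0.192, 0.045, 0 → R0 = 2.282
x·lx·mx: 0, 1.323, 1.444, 0.576, 0.18, 0 → Σ = 3.523
T = 3.523 / 2.282 = 1.543821… → 1.54

1.54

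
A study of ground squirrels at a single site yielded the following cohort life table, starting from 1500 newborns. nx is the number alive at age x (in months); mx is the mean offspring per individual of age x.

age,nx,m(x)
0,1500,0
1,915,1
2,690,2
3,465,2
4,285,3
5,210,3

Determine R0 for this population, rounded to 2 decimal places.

3.14

lx = nx/n0 = nx/1500: 1, 0.61, 0.46, 0.31, 0.19, 0.14
lx·mx by age: 0, 0.61, 0.92, 0.62, 0.57, 0.42
R0 = Σ lx·mx = 3.14 → 3.14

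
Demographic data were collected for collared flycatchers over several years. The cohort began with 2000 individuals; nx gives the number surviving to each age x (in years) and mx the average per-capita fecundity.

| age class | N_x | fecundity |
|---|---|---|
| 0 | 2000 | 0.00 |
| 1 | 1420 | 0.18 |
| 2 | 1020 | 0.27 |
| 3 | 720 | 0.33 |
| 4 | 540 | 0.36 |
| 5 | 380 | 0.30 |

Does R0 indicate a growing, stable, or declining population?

lx = nx/n0 = nx/2000: 1, 0.71, 0.51, 0.36, 0.27, 0.19
R0 = Σ lx·mx = 0 + 0.1278 + 0.1377 + 0.1188 + 0.0972 + 0.057 = 0.5385
R0 < 1, so the population is declining.

declining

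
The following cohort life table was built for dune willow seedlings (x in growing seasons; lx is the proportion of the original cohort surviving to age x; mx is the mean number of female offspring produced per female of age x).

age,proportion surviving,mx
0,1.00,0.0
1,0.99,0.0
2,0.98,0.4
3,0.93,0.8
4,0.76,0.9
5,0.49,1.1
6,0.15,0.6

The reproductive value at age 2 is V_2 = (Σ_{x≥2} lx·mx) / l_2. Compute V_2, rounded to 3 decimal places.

2.499

lx·mx for x ≥ 2: 0.392, 0.744, 0.684, 0.539, 0.09 → sum = 2.449
V_2 = 2.449 / l_2 = 2.449 / 0.98 = 2.49898… → 2.499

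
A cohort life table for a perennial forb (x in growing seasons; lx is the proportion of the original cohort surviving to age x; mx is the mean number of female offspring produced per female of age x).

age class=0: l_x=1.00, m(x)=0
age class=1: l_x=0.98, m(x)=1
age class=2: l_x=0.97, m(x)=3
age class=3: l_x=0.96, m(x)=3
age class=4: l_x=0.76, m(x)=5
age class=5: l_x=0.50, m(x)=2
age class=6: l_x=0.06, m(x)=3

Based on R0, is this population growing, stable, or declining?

growing

R0 = Σ lx·mx = 0 + 0.98 + 2.91 + 2.88 + 3.8 + 1 + 0.18 = 11.75
R0 > 1, so the population is growing.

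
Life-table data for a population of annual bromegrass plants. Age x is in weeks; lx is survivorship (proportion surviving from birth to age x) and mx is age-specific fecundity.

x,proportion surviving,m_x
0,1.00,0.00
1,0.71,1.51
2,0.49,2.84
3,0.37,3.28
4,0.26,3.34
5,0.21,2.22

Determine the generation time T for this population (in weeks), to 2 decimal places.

2.65

lx·mx: 0, 1.0721, 1.3916, 1.2136, 0.8684, 0.4662 → R0 = 5.0119
x·lx·mx: 0, 1.0721, 2.7832, 3.6408, 3.4736, 2.331 → Σ = 13.3007
T = 13.3007 / 5.0119 = 2.653824… → 2.65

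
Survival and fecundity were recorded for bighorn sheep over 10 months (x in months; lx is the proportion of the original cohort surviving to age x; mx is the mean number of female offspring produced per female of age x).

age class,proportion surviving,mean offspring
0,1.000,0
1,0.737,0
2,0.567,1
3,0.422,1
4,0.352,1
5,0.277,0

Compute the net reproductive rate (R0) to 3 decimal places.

lx·mx by age: 0, 0, 0.567, 0.422, 0.352, 0
R0 = Σ lx·mx = 1.341 → 1.341

1.341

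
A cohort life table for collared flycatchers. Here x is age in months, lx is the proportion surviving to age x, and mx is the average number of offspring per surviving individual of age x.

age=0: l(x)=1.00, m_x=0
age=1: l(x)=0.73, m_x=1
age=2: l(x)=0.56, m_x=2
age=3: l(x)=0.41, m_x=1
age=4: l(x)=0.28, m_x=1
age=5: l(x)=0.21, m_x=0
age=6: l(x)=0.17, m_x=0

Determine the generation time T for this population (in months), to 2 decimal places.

2.09

lx·mx: 0, 0.73, 1.12, 0.41, 0.28, 0, 0 → R0 = 2.54
x·lx·mx: 0, 0.73, 2.24, 1.23, 1.12, 0, 0 → Σ = 5.32
T = 5.32 / 2.54 = 2.094488… → 2.09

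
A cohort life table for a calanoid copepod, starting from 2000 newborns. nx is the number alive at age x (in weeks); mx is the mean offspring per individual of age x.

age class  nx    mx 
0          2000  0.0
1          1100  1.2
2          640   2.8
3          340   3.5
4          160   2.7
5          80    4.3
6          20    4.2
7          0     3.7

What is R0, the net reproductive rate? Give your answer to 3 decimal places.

lx = nx/n0 = nx/2000: 1, 0.55, 0.32, 0.17, 0.08, 0.04, 0.01, 0
lx·mx by age: 0, 0.66, 0.896, 0.595, 0.216, 0.172, 0.042, 0
R0 = Σ lx·mx = 2.581 → 2.581

2.581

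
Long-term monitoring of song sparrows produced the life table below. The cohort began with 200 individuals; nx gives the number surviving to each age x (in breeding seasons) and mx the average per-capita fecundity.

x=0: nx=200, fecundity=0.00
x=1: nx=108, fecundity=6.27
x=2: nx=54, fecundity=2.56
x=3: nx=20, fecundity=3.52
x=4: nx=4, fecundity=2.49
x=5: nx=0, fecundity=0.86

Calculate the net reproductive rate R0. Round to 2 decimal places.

lx = nx/n0 = nx/200: 1, 0.54, 0.27, 0.1, 0.02, 0
lx·mx by age: 0, 3.3858, 0.6912, 0.352, 0.0498, 0
R0 = Σ lx·mx = 4.4788 → 4.48

4.48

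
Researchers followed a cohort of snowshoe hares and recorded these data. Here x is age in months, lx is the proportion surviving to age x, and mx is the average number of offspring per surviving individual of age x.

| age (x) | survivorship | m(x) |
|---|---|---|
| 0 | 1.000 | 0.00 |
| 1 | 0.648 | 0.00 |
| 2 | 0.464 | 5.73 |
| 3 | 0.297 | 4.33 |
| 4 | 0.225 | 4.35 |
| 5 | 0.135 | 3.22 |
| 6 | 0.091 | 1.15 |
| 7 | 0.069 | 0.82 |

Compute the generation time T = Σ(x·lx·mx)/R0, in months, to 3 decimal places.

lx·mx: 0, 0, 2.65872, 1.28601, 0.97875, 0.4347, 0.10465, 0.05658 → R0 = 5.51941
x·lx·mx: 0, 0, 5.31744, 3.85803, 3.915, 2.1735, 0.6279, 0.39606 → Σ = 16.28793
T = 16.28793 / 5.51941 = 2.951027… → 2.951

2.951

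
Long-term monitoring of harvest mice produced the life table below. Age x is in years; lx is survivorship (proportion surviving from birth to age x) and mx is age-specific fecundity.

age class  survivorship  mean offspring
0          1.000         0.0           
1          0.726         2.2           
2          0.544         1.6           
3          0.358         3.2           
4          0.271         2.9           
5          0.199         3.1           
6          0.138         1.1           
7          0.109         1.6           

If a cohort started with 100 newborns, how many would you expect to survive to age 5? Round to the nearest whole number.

Expected survivors = N0 · l_5 = 100 × 0.199 = 19.9 → 20

20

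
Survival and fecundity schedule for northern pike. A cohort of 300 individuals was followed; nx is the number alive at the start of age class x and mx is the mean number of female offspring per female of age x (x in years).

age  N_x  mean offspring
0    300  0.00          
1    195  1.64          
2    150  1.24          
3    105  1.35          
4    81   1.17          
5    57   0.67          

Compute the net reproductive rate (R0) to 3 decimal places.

2.602

lx = nx/n0 = nx/300: 1, 0.65, 0.5, 0.35, 0.27, 0.19
lx·mx by age: 0, 1.066, 0.62, 0.4725, 0.3159, 0.1273
R0 = Σ lx·mx = 2.6017 → 2.602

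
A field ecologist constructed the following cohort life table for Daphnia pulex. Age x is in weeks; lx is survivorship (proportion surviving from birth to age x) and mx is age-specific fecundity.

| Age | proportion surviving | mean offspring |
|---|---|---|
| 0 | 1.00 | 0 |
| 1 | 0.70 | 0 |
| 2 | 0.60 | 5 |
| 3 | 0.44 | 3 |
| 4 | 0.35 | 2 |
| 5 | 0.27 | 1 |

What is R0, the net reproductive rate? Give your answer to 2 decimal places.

5.29

lx·mx by age: 0, 0, 3, 1.32, 0.7, 0.27
R0 = Σ lx·mx = 5.29 → 5.29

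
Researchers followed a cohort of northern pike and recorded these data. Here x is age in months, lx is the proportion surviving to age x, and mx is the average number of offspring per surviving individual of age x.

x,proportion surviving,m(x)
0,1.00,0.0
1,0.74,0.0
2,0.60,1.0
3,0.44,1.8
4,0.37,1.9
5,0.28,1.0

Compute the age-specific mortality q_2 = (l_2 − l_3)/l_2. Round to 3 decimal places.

0.267

q_2 = (l_2 − l_3) / l_2 = (0.6 − 0.44) / 0.6
     = 0.16 / 0.6 = 0.266667… → 0.267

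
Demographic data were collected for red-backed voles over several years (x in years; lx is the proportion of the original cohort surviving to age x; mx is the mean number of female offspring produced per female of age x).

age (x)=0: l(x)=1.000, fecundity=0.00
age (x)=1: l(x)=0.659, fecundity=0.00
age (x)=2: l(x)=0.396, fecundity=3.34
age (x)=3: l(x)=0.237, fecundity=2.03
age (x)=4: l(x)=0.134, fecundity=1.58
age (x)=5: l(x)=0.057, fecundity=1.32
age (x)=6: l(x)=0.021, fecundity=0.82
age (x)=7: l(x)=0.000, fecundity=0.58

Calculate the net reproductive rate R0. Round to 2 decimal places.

2.11

lx·mx by age: 0, 0, 1.32264, 0.48111, 0.21172, 0.07524, 0.01722, 0
R0 = Σ lx·mx = 2.10793 → 2.11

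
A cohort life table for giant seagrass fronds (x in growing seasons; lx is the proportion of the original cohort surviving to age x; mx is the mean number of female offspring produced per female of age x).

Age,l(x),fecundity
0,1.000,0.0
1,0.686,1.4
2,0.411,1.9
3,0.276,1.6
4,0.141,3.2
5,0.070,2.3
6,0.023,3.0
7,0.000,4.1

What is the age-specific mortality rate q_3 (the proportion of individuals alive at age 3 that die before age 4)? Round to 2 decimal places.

0.49

q_3 = (l_3 − l_4) / l_3 = (0.276 − 0.141) / 0.276
     = 0.135 / 0.276 = 0.48913… → 0.49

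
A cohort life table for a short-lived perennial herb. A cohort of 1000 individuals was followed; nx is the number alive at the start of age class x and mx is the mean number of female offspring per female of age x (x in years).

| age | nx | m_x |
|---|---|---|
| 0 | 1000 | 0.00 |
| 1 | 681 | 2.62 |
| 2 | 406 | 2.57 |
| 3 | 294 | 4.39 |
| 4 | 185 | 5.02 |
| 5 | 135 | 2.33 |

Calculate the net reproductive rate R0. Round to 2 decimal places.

lx = nx/n0 = nx/1000: 1, 0.681, 0.406, 0.294, 0.185, 0.135
lx·mx by age: 0, 1.78422, 1.04342, 1.29066, 0.9287, 0.31455
R0 = Σ lx·mx = 5.36155 → 5.36

5.36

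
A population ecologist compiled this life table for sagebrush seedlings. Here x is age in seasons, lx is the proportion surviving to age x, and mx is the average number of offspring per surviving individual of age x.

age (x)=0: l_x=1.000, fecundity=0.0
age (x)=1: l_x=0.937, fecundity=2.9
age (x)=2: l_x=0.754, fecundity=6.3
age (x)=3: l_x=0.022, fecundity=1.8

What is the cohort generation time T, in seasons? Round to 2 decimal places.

1.64

lx·mx: 0, 2.7173, 4.7502, 0.0396 → R0 = 7.5071
x·lx·mx: 0, 2.7173, 9.5004, 0.1188 → Σ = 12.3365
T = 12.3365 / 7.5071 = 1.643311… → 1.64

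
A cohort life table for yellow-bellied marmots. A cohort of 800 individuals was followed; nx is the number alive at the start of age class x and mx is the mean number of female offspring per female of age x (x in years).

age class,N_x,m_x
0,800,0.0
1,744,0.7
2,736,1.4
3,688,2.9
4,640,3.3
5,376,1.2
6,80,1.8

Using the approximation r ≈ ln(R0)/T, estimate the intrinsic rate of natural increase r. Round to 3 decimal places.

lx = nx/n0 = nx/800: 1, 0.93, 0.92, 0.86, 0.8, 0.47, 0.1
R0 = Σ lx·mx = 0 + 0.651 + 1.288 + 2.494 + 2.64 + 0.564 + 0.18 = 7.817
Σ x·lx·mx = 25.169; T = 25.169/7.817 = 3.21978…
r ≈ ln(R0)/T = ln(7.817)/3.21978… = 0.63865… → 0.639

0.639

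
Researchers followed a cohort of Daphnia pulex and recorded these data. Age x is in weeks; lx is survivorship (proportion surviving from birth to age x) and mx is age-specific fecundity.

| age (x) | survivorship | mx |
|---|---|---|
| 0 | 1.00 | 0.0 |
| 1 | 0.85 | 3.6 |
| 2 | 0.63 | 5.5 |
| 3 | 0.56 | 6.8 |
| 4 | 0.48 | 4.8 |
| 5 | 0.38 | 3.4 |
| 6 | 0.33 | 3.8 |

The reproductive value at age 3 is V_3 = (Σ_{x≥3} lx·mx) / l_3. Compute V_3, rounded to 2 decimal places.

15.46

lx·mx for x ≥ 3: 3.808, 2.304, 1.292, 1.254 → sum = 8.658
V_3 = 8.658 / l_3 = 8.658 / 0.56 = 15.460714… → 15.46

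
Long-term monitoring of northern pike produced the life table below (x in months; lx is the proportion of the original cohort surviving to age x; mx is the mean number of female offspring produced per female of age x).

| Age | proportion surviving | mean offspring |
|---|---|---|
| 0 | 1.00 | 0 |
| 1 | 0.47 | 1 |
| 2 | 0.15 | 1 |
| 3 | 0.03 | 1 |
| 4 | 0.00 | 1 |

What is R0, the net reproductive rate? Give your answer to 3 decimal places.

0.650

lx·mx by age: 0, 0.47, 0.15, 0.03, 0
R0 = Σ lx·mx = 0.65 → 0.650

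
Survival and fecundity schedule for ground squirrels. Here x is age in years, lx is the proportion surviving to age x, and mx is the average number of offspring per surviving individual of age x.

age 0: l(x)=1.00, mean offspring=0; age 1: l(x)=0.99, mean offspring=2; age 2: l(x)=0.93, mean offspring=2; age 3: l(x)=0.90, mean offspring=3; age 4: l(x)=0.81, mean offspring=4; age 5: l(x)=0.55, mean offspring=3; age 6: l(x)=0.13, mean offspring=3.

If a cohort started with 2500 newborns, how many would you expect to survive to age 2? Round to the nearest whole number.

2325

Expected survivors = N0 · l_2 = 2500 × 0.93 = 2325 → 2325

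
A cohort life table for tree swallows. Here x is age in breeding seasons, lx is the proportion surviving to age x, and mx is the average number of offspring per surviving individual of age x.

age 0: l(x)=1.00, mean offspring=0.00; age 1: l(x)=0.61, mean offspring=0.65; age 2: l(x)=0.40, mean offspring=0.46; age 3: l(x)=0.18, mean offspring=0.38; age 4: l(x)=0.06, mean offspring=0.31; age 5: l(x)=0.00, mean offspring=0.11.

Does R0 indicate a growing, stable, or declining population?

R0 = Σ lx·mx = 0 + 0.3965 + 0.184 + 0.0684 + 0.0186 + 0 = 0.6675
R0 < 1, so the population is declining.

declining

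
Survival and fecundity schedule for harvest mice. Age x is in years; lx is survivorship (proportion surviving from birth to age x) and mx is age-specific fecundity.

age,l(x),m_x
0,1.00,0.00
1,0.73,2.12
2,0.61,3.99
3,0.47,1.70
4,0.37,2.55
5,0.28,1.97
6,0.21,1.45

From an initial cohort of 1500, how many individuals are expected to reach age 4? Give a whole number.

555

Expected survivors = N0 · l_4 = 1500 × 0.37 = 555 → 555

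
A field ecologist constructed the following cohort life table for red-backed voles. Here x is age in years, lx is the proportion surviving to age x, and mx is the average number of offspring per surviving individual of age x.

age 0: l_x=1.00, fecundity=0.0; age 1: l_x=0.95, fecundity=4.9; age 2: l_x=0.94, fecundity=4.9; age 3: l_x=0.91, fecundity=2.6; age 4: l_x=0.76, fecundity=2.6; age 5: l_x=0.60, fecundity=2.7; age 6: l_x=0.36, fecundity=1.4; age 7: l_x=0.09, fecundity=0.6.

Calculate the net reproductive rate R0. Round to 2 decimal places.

lx·mx by age: 0, 4.655, 4.606, 2.366, 1.976, 1.62, 0.504, 0.054
R0 = Σ lx·mx = 15.781 → 15.78

15.78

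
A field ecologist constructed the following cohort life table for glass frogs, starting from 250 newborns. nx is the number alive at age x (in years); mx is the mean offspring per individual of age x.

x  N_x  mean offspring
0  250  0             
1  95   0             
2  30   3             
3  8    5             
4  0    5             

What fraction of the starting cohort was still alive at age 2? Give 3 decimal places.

l_2 = n_2/n_0 = 30/250 = 0.12 → 0.120

0.120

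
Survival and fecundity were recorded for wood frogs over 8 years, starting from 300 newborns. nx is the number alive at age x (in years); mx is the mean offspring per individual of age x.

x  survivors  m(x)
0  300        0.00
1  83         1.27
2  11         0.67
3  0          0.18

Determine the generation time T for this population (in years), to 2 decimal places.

lx = nx/n0 = nx/300: 1, 0.27667…, 0.03667…, 0
lx·mx: 0, 0.351367…, 0.024567…, 0 → R0 = 0.375933…
x·lx·mx: 0, 0.351367…, 0.049133…, 0 → Σ = 0.4005…
T = 0.4005… / 0.375933… = 1.065348… → 1.07

1.07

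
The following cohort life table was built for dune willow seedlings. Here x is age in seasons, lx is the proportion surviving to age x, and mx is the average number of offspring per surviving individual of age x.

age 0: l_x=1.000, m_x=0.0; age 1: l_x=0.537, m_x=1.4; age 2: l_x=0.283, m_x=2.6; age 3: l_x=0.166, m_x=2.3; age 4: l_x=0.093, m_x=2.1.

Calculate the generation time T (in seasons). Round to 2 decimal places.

lx·mx: 0, 0.7518, 0.7358, 0.3818, 0.1953 → R0 = 2.0647
x·lx·mx: 0, 0.7518, 1.4716, 1.1454, 0.7812 → Σ = 4.15
T = 4.15 / 2.0647 = 2.009977… → 2.01

2.01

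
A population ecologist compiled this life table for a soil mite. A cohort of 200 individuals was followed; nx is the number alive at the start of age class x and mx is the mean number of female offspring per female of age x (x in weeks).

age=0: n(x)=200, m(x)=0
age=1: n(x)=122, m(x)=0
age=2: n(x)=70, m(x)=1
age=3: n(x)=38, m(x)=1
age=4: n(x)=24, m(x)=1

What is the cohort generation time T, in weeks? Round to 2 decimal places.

2.65

lx = nx/n0 = nx/200: 1, 0.61, 0.35, 0.19, 0.12
lx·mx: 0, 0, 0.35, 0.19, 0.12 → R0 = 0.66
x·lx·mx: 0, 0, 0.7, 0.57, 0.48 → Σ = 1.75
T = 1.75 / 0.66 = 2.651515… → 2.65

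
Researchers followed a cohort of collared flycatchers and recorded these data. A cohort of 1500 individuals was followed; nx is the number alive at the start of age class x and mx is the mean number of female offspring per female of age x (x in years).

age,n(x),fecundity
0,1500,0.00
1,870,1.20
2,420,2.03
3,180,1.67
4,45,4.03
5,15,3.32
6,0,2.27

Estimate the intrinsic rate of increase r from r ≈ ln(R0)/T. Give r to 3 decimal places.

0.253

lx = nx/n0 = nx/1500: 1, 0.58, 0.28, 0.12, 0.03, 0.01, 0
R0 = Σ lx·mx = 0 + 0.696 + 0.5684 + 0.2004 + 0.1209 + 0.0332 + 0 = 1.6189
Σ x·lx·mx = 3.0836; T = 3.0836/1.6189 = 1.90475…
r ≈ ln(R0)/T = ln(1.6189)/1.90475… = 0.25292… → 0.253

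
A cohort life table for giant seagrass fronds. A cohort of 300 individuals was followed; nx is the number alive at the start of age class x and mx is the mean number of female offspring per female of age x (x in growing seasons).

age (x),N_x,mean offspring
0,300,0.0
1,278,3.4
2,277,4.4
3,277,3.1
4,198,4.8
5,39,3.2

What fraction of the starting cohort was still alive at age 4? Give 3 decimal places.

l_4 = n_4/n_0 = 198/300 = 0.66 → 0.660

0.660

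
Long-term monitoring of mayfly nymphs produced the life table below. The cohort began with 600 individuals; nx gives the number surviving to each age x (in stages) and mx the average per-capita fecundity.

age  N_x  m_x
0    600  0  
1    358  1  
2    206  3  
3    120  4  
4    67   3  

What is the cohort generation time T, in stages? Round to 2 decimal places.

lx = nx/n0 = nx/600: 1, 0.59667…, 0.34333…, 0.2, 0.11167…
lx·mx: 0, 0.596667…, 1.03…, 0.8, 0.335… → R0 = 2.761667…
x·lx·mx: 0, 0.596667…, 2.06…, 2.4, 1.34… → Σ = 6.396667…
T = 6.396667… / 2.761667… = 2.316234… → 2.32

2.32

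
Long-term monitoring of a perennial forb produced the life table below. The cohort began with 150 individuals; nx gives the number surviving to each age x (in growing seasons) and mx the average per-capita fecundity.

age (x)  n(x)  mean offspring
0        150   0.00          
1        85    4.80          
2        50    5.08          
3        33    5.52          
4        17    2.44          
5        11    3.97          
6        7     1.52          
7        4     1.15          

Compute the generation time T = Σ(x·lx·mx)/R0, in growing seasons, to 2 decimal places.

lx = nx/n0 = nx/150: 1, 0.56667…, 0.33333…, 0.22, 0.11333…, 0.07333…, 0.04667…, 0.02667…
lx·mx: 0, 2.72…, 1.693333…, 1.2144, 0.276533…, 0.291133…, 0.070933…, 0.030667… → R0 = 6.297…
x·lx·mx: 0, 2.72…, 3.386667…, 3.6432, 1.106133…, 1.455667…, 0.4256…, 0.214667… → Σ = 12.951933…
T = 12.951933… / 6.297… = 2.056842… → 2.06

2.06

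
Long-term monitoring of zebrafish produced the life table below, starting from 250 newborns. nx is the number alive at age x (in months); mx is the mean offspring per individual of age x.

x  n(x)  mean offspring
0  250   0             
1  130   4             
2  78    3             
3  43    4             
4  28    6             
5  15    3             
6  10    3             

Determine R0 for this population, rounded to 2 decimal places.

lx = nx/n0 = nx/250: 1, 0.52, 0.312, 0.172, 0.112, 0.06, 0.04
lx·mx by age: 0, 2.08, 0.936, 0.688, 0.672, 0.18, 0.12
R0 = Σ lx·mx = 4.676 → 4.68

4.68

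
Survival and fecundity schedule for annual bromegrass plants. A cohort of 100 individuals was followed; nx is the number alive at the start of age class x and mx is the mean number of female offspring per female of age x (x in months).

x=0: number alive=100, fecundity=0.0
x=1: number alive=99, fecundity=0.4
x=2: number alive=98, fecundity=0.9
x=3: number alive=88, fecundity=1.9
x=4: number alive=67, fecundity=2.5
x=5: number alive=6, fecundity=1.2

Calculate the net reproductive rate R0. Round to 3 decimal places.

lx = nx/n0 = nx/100: 1, 0.99, 0.98, 0.88, 0.67, 0.06
lx·mx by age: 0, 0.396, 0.882, 1.672, 1.675, 0.072
R0 = Σ lx·mx = 4.697 → 4.697

4.697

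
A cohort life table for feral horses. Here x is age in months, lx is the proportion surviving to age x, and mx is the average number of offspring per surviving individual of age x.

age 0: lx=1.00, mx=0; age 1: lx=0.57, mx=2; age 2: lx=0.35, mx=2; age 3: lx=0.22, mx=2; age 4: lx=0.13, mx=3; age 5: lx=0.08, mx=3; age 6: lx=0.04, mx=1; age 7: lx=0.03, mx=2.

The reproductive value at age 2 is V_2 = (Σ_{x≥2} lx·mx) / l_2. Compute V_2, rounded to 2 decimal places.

5.34

lx·mx for x ≥ 2: 0.7, 0.44, 0.39, 0.24, 0.04, 0.06 → sum = 1.87
V_2 = 1.87 / l_2 = 1.87 / 0.35 = 5.342857… → 5.34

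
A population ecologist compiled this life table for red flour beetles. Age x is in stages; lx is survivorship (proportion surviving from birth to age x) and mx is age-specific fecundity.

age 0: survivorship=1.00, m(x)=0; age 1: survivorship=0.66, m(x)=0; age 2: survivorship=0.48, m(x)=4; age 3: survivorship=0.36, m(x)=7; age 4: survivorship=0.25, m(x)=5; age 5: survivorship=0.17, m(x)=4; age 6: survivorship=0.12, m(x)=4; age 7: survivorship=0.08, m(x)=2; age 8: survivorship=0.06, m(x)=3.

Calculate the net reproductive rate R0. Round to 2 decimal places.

7.19

lx·mx by age: 0, 0, 1.92, 2.52, 1.25, 0.68, 0.48, 0.16, 0.18
R0 = Σ lx·mx = 7.19 → 7.19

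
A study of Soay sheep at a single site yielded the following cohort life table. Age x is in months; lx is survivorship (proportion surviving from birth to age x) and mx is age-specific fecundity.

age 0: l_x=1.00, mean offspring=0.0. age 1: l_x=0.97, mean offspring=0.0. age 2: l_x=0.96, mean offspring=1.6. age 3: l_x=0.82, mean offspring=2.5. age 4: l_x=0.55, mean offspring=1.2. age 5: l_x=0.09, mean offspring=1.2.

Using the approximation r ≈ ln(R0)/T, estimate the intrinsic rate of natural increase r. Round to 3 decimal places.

R0 = Σ lx·mx = 0 + 0 + 1.536 + 2.05 + 0.66 + 0.108 = 4.354
Σ x·lx·mx = 12.402; T = 12.402/4.354 = 2.84842…
r ≈ ln(R0)/T = ln(4.354)/2.84842… = 0.51646… → 0.516

0.516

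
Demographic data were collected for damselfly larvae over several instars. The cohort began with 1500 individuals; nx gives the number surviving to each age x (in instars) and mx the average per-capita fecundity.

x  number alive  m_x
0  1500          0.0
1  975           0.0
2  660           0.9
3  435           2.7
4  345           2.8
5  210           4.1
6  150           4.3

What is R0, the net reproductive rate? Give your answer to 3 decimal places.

2.827

lx = nx/n0 = nx/1500: 1, 0.65, 0.44, 0.29, 0.23, 0.14, 0.1
lx·mx by age: 0, 0, 0.396, 0.783, 0.644, 0.574, 0.43
R0 = Σ lx·mx = 2.827 → 2.827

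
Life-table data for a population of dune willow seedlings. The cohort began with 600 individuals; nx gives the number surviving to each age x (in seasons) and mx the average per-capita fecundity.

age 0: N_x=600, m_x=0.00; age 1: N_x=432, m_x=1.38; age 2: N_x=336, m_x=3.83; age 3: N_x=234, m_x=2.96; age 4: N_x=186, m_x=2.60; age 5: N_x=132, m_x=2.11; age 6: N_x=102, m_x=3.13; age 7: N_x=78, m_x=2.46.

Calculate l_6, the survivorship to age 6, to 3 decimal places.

l_6 = n_6/n_0 = 102/600 = 0.17 → 0.170

0.170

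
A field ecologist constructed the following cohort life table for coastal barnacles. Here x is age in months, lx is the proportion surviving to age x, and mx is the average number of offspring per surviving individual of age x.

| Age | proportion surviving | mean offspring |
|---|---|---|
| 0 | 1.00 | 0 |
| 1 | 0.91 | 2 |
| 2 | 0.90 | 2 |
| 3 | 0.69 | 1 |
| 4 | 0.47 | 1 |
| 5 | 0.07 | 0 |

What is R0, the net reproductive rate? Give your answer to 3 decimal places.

4.780

lx·mx by age: 0, 1.82, 1.8, 0.69, 0.47, 0
R0 = Σ lx·mx = 4.78 → 4.780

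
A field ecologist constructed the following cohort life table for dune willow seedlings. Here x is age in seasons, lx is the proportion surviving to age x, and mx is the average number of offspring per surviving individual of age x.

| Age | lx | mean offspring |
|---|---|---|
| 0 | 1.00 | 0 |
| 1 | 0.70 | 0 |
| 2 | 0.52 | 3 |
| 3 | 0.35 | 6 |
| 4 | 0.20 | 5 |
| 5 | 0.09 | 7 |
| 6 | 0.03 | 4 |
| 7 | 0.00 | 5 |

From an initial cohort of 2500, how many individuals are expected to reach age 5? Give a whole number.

225

Expected survivors = N0 · l_5 = 2500 × 0.09 = 225 → 225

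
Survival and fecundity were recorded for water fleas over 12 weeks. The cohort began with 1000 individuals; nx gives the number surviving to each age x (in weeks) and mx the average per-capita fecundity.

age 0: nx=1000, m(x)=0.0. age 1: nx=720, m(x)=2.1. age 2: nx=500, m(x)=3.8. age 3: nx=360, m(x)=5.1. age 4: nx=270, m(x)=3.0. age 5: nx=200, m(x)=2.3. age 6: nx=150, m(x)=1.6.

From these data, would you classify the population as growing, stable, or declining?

growing

lx = nx/n0 = nx/1000: 1, 0.72, 0.5, 0.36, 0.27, 0.2, 0.15
R0 = Σ lx·mx = 0 + 1.512 + 1.9 + 1.836 + 0.81 + 0.46 + 0.24 = 6.758
R0 > 1, so the population is growing.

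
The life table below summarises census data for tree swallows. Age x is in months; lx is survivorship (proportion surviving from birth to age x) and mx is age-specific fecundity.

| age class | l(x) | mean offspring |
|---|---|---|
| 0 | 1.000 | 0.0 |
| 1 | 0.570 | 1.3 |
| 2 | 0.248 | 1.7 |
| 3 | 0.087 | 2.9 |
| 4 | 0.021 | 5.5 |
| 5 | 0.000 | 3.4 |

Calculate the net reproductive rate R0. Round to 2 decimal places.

1.53

lx·mx by age: 0, 0.741, 0.4216, 0.2523, 0.1155, 0
R0 = Σ lx·mx = 1.5304 → 1.53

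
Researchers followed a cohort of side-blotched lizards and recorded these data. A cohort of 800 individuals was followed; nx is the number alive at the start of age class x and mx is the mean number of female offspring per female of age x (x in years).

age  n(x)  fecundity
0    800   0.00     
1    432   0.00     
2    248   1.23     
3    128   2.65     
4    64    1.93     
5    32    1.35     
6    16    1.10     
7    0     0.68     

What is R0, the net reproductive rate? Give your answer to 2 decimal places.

lx = nx/n0 = nx/800: 1, 0.54, 0.31, 0.16, 0.08, 0.04, 0.02, 0
lx·mx by age: 0, 0, 0.3813, 0.424, 0.1544, 0.054, 0.022, 0
R0 = Σ lx·mx = 1.0357 → 1.04

1.04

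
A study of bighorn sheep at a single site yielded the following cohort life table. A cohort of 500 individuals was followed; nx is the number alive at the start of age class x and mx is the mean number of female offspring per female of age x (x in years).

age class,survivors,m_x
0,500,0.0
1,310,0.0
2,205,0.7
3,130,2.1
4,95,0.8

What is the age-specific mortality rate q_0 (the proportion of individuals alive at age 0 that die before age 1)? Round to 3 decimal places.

lx = nx/n0 = nx/500: 1, 0.62, 0.41, 0.26, 0.19
q_0 = (l_0 − l_1) / l_0 = (1 − 0.62) / 1
     = 0.38 / 1 = 0.38 → 0.380

0.380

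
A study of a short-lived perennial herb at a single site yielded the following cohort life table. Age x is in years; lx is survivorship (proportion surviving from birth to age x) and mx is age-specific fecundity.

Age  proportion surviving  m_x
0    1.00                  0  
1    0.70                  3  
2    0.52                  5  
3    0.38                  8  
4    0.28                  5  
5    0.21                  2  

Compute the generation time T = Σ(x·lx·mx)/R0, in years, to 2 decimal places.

lx·mx: 0, 2.1, 2.6, 3.04, 1.4, 0.42 → R0 = 9.56
x·lx·mx: 0, 2.1, 5.2, 9.12, 5.6, 2.1 → Σ = 24.12
T = 24.12 / 9.56 = 2.523013… → 2.52

2.52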